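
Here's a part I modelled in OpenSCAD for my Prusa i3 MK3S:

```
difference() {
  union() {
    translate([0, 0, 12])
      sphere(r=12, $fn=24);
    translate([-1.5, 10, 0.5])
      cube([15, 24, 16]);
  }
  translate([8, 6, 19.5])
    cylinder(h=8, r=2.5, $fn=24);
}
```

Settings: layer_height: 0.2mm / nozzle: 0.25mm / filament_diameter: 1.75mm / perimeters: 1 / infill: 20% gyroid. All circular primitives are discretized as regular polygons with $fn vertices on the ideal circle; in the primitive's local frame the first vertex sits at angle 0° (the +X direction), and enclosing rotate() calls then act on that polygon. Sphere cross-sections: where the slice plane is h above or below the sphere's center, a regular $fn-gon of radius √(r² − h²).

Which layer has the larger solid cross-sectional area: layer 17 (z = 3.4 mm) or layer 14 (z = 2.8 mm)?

Layer 17 (z = 3.4): the r=12 sphere slices to a regular 24-gon of circumradius 8.369 (√(r²−h²) with h=8.6 from center) (area = (24/2)·8.369²·sin(360°/24) = 217.53 mm²); the 15×24 cube at (-1.5, 10) contributes its full rectangle (area 360.00 mm²); Taking the union: the 2 present regions are separate (no shared area or edge), so areas and boundary lengths simply add and each stays a separate island — area = 577.53 mm²; the cylinder at (8, 6) does not reach this height (z outside [19.5, 27.5]); Taking the first minus the rest: none of the subtracted shapes is present at this height, so that combined region is unchanged — area = 577.53 mm². So its area = 577.53 mm². Layer 14 (z = 2.8): the r=12 sphere contributes a regular 24-gon of circumradius √(12²−9.2²) = 7.705 (area = (24/2)·7.705²·sin(360°/24) = 184.36 mm²); the cube at (-1.5, 10) is present — its section is the full 15×24 rectangle (area 360.00 mm²); Merging all regions: the 2 present regions are separate (no shared area or edge), so areas and boundary lengths simply add and each stays a separate island — area = 544.36 mm²; the cylinder at (8, 6) is not intersected at this z (z outside [19.5, 27.5]); After the difference (first − rest): none of the subtracted shapes is present at this height, so that combined region is unchanged — area = 544.36 mm². So its area = 544.36 mm². Layer 17 is larger (577.53 vs 544.36 mm²).

layer 17 (z = 3.4 mm)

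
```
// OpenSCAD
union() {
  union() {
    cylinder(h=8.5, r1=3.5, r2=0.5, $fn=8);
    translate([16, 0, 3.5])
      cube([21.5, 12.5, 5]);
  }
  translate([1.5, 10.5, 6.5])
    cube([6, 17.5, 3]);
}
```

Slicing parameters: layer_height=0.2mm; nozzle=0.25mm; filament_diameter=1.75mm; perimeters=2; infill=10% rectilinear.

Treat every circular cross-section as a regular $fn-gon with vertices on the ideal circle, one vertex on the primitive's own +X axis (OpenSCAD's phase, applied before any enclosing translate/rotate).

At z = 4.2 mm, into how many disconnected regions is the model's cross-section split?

At z = 4.2 mm: the cone (r1=3.5→r2=0.5) has section circumradius 2.018 here — a regular 8-gon; the 21.5×12.5 cube at (16, 0) contributes its full rectangle; Taking the union: the 2 present regions are separate (no shared area or edge), so areas and boundary lengths simply add and each stays a separate island — 2 connected regions; the cube at (1.5, 10.5) does not reach this height (z outside [6.5, 9.5]); Combining (union): only the result so far is present, so the union is just that shape — 2 connected regions. The result has 2 disconnected regions.

2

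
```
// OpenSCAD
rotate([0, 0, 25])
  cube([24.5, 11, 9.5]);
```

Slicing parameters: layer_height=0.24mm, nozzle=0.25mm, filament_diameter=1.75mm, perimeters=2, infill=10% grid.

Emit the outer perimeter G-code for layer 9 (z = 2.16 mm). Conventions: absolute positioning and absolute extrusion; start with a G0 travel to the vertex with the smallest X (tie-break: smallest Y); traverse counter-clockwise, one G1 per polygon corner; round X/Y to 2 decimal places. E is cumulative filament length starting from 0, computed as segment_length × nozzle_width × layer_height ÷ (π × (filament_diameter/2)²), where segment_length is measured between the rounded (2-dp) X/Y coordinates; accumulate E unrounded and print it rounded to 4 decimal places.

At z = 2.16 mm: the cube is present — its section is the full 24.5×11 rectangle; (rotated 25° about Z; rotation is an isometry so areas/perimeters/island counts are preserved). The outline is a single polygon with 4 vertices. Extrusion per mm of travel: 0.25 × 0.24 / (π × 0.875²) = 0.024945. Accumulating E over each segment gives final E = 1.7710.

G0 X-4.65 Y9.97 Z2.16
G1 X0.00 Y0.00 E0.2744
G1 X22.20 Y10.35 E0.8854
G1 X17.56 Y20.32 E1.1597
G1 X-4.65 Y9.97 E1.7710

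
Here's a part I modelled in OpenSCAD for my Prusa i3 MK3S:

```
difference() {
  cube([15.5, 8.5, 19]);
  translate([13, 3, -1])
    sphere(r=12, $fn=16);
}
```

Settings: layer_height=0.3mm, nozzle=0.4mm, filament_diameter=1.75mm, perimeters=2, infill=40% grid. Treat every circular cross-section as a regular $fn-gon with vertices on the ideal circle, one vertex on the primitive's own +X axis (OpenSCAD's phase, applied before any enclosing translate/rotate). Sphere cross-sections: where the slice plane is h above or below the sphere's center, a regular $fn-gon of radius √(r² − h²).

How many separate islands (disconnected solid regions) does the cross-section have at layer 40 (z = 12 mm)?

1

At z = 12 mm: the cube (footprint 15.5×8.5) is included at this height; the sphere at (13, 3) is absent (|z−center|=13.000 > r=12); After the difference (first − rest): none of the subtracted shapes is present at this height, so the 15.5×8.5 cube is unchanged — 1 connected region. Overall, the cross-section is a single solid region. Island count = 1.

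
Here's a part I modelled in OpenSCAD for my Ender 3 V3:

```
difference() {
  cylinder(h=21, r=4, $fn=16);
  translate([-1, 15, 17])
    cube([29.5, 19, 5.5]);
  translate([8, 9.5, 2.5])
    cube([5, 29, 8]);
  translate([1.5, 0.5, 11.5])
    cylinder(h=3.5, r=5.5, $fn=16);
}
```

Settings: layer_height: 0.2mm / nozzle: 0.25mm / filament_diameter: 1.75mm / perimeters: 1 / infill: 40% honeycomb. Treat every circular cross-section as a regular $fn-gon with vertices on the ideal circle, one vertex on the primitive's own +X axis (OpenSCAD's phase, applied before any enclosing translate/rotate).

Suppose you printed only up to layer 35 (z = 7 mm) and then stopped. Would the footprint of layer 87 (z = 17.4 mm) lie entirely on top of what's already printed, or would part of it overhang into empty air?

Compare the two slices. At z = 7: the cylinder: section is a regular 16-gon, circumradius r=4 (area = (16/2)·4.000²·sin(360°/16) = 48.98 mm²); the cube at (-1, 15) is absent (z outside [17, 22.5]); the 5×29 cube at (8, 9.5) contributes its full rectangle (area 145.00 mm²); the cylinder at (1.5, 0.5) does not reach this height (z outside [11.5, 15]); Subtracting the remaining from the first: starting from the r=4 cylinder (48.98 mm²), the 5×29 cube at (8, 9.5) misses the remaining region (no effect) — area = 48.98 mm². At z = 17.4: the r=4 cylinder gives a regular 16-gon of circumradius 4 (constant along its height) (area = (16/2)·4.000²·sin(360°/16) = 48.98 mm²); the cube at (-1, 15) is present — its section is the full 29.5×19 rectangle (area 560.50 mm²); the cube at (8, 9.5) is absent (z outside [2.5, 10.5]); the cylinder at (1.5, 0.5) is absent (z outside [11.5, 15]); After the difference (first − rest): starting from the r=4 cylinder (48.98 mm²), the 29.5×19 cube at (-1, 15) misses the remaining region (no effect) — area = 48.98 mm². Checking containment: the cross-section at z = 17.4 is a subset of the cross-section at z = 7.

entirely on top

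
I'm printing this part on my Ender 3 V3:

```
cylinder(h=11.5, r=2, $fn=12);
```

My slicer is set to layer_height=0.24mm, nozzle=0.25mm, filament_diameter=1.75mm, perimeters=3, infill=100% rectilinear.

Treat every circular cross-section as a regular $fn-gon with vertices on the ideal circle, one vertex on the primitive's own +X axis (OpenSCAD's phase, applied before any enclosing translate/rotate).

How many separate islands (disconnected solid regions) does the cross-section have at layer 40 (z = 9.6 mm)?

At z = 9.6 mm: the cylinder: section is a regular 12-gon, circumradius r=2. Overall, the cross-section is a single solid region. Island count = 1.

1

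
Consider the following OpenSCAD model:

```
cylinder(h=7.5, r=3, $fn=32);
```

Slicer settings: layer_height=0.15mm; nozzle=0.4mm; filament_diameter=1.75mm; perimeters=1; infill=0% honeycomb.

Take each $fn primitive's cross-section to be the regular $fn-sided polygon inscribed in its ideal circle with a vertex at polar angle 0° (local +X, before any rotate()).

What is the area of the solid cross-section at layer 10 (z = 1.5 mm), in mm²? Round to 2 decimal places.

28.09 mm²

At z = 1.5 mm: the r=3 cylinder gives a regular 32-gon of circumradius 3 (constant along its height) (area = (32/2)·3.000²·sin(360°/32) = 28.09 mm²). Overall, the cross-section is a single solid region. Net area = 28.09 mm².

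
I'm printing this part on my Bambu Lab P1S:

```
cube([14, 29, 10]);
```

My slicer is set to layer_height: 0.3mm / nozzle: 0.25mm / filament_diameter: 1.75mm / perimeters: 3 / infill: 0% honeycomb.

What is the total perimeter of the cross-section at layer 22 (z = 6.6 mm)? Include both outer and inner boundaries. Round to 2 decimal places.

At z = 6.6 mm: the 14×29 cube contributes its full rectangle (perimeter 86.00 mm). Overall, the cross-section is a single solid region. Total boundary length (outer) = 86.00 mm.

86.00 mm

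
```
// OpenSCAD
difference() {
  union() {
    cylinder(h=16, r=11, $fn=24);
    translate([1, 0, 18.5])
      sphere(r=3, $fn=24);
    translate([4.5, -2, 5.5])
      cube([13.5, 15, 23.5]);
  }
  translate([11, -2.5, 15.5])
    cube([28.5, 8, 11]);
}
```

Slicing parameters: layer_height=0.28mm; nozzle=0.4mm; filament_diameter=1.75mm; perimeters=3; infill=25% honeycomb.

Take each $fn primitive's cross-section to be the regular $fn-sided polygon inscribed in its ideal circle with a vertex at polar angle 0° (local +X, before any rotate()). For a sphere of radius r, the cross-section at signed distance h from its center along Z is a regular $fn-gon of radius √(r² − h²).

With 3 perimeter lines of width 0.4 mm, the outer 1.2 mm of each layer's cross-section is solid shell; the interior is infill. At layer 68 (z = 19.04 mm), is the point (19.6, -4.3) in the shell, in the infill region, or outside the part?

At z = 19.04 mm: the cylinder does not reach this height (z outside [0, 16]); the sphere at (1, 0): section is a regular 24-gon, circumradius = √(r²−h²) = √(3²−0.54²) = 2.951; the cube at (4.5, -2) (footprint 13.5×15) is included at this height; Taking the union: the 2 present regions are separate (no shared area or edge), so areas and boundary lengths simply add and each stays a separate island — 2 connected regions; the cube at (11, -2.5) (footprint 28.5×8) is included at this height; Subtracting the remaining from the first: starting from that combined region, the 28.5×8 cube at (11, -2.5) partially overlaps it — only the 52.50 mm² overlap (of its 228.00 mm²) is removed, clipping the outline — 2 connected regions. Overall, the cross-section has 2 separate islands. The nearest boundary edge runs (11.00, 5.50)→(11.00, -2.00); distance from the point to it = 8.90 mm. The point is not inside any of the regions above, so it lies outside the cross-section (8.90 mm from the nearest boundary).

outside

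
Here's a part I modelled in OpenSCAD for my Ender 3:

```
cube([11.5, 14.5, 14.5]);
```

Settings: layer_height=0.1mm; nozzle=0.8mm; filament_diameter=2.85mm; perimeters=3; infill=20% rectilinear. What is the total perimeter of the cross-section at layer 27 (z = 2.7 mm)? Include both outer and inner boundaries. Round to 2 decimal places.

52.00 mm

At z = 2.7 mm: the 11.5×14.5 cube contributes its full rectangle (perimeter 52.00 mm). Overall, the cross-section is a single solid region. Total boundary length (outer) = 52.00 mm.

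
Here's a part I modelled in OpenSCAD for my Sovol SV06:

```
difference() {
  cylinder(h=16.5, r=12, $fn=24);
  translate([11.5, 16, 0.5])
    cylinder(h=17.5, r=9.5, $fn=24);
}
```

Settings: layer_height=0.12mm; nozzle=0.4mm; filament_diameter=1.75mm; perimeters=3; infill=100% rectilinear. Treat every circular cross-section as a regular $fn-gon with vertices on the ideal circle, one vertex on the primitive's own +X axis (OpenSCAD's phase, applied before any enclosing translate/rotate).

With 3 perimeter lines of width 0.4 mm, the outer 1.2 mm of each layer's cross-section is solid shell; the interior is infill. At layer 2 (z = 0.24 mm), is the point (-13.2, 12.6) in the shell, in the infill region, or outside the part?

outside

At z = 0.24 mm: the r=12 cylinder gives a regular 24-gon of circumradius 12 (constant along its height); the cylinder at (11.5, 16) does not reach this height (z outside [0.5, 18]); After the difference (first − rest): none of the subtracted shapes is present at this height, so the r=12 cylinder is unchanged — 1 connected region. Overall, the cross-section is a single solid region. The nearest boundary edge runs (-6.00, 10.39)→(-8.49, 8.49); distance from the point to it = 6.26 mm. The point is not inside any of the regions above, so it lies outside the cross-section (6.26 mm from the nearest boundary).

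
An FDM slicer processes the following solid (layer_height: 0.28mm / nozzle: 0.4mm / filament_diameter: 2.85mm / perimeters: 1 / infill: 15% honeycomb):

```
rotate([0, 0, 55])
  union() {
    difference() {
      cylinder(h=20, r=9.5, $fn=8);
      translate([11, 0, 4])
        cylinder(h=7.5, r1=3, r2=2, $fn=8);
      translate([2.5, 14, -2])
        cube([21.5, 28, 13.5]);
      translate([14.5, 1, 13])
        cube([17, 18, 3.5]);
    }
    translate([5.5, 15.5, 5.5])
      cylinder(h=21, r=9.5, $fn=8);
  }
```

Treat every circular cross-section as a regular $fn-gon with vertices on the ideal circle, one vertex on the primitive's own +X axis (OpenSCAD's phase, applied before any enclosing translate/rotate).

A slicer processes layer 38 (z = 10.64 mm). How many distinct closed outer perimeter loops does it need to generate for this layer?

1

At z = 10.64 mm: the r=9.5 cylinder gives a regular 8-gon of circumradius 9.5 (constant along its height); the cone at (11, 0) (r1=3→r2=2) has section circumradius 2.115 here — a regular 8-gon; the cube at (2.5, 14) is present — its section is the full 21.5×28 rectangle; the cube at (14.5, 1) is absent (z outside [13, 16.5]); After the difference (first − rest): starting from the r=9.5 cylinder, the cone at (11, 0) partially overlaps it — only the 0.46 mm² overlap (of its 12.65 mm²) is removed, clipping the outline; the 21.5×28 cube at (2.5, 14) misses the remaining region (no effect) — 1 connected region; the cylinder at (5.5, 15.5): section is a regular 8-gon, circumradius r=9.5; Merging all regions: the regions partially overlap (shared area 8.48 mm²), so overlapping operands fuse into one piece — 1 connected region; (rotated 55° about Z; rotation is an isometry so areas/perimeters/island counts are preserved). The result has 1 disconnected region.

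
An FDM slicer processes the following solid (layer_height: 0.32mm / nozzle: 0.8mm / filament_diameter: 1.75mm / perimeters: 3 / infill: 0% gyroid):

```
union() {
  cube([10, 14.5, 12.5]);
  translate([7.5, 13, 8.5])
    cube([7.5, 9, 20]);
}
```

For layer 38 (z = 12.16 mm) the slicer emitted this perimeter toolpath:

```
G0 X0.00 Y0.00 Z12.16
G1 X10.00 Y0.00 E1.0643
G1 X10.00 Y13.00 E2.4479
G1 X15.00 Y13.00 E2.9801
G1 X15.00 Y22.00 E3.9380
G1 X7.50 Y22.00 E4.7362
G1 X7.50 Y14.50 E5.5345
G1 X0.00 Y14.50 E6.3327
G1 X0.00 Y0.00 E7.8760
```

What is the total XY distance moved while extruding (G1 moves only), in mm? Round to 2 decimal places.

Sum the Euclidean lengths of each G1 segment: total = 74.00 mm.

74.00 mm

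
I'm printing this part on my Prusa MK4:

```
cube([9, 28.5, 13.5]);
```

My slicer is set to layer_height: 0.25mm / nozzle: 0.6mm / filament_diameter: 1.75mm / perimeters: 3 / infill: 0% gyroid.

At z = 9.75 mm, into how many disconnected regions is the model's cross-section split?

At z = 9.75 mm: the cube (footprint 9×28.5) is included at this height. The result has 1 disconnected region.

1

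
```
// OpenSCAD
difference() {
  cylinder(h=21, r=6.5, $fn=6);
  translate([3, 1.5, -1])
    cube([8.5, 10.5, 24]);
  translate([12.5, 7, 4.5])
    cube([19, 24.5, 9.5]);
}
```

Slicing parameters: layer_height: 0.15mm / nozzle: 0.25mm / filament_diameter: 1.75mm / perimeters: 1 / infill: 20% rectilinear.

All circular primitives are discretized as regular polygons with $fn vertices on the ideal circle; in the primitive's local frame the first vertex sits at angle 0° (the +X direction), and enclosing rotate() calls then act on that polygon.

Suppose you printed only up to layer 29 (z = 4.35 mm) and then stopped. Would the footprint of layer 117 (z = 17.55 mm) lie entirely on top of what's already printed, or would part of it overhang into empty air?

Compare the two slices. At z = 4.35: the r=6.5 cylinder contributes a regular 6-gon of circumradius 6.5 (area = (6/2)·6.500²·sin(360°/6) = 109.77 mm²); the cube at (3, 1.5) (footprint 8.5×10.5) is included at this height (area 89.25 mm²); the cube at (12.5, 7) is not intersected at this z (z outside [4.5, 14]); Taking the first minus the rest: starting from the r=6.5 cylinder (109.77 mm²), the 8.5×10.5 cube at (3, 1.5) partially overlaps it — only the 5.95 mm² overlap (of its 89.25 mm²) is removed, clipping the outline — area = 103.81 mm². At z = 17.55: the r=6.5 cylinder gives a regular 6-gon of circumradius 6.5 (constant along its height) (area = (6/2)·6.500²·sin(360°/6) = 109.77 mm²); the 8.5×10.5 cube at (3, 1.5) contributes its full rectangle (area 89.25 mm²); the cube at (12.5, 7) is not intersected at this z (z outside [4.5, 14]); After the difference (first − rest): starting from the r=6.5 cylinder (109.77 mm²), the 8.5×10.5 cube at (3, 1.5) partially overlaps it — only the 5.95 mm² overlap (of its 89.25 mm²) is removed, clipping the outline — area = 103.81 mm². Checking containment: the cross-section at z = 17.55 is a subset of the cross-section at z = 4.35.

entirely on top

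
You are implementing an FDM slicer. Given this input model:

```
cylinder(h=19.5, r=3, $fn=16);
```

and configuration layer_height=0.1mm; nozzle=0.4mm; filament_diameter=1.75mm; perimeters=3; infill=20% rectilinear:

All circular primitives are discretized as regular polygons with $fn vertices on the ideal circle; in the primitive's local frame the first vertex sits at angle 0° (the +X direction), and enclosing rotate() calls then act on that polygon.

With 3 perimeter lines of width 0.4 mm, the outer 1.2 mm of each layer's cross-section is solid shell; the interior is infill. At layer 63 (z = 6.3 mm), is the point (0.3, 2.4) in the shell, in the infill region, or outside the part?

At z = 6.3 mm: the r=3 cylinder gives a regular 16-gon of circumradius 3 (constant along its height). Overall, the cross-section is a single solid region. The nearest boundary edge runs (1.15, 2.77)→(0.00, 3.00); distance from the point to it = 0.53 mm. The point is inside the cross-section, 0.53 mm from the nearest boundary — within the 1.2 mm shell band (3 × 0.4).

shell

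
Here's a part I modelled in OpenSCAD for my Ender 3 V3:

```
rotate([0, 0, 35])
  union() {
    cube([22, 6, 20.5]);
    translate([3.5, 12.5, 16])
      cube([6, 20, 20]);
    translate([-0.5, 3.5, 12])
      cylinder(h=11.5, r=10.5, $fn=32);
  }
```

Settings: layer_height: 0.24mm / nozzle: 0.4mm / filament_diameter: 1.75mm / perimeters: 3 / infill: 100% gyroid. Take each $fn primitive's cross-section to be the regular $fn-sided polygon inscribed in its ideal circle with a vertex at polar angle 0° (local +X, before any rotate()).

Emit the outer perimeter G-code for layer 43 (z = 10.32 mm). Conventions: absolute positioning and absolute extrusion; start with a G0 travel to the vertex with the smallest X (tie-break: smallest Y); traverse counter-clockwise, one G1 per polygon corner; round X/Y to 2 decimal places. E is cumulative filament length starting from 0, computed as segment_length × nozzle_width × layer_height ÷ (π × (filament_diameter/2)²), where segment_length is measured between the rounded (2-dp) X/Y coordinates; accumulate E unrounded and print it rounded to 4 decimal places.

At z = 10.32 mm: the cube is present — its section is the full 22×6 rectangle; the cube at (3.5, 12.5) does not reach this height (z outside [16, 36]); the cylinder at (-0.5, 3.5) does not reach this height (z outside [12, 23.5]); Merging all regions: only the 22×6 cube is present, so the union is just that shape — 1 connected region; (whole slice rotated 35° about Z — lengths, areas and connectivity unchanged). The outline is a single polygon with 4 vertices. Extrusion per mm of travel: 0.4 × 0.24 / (π × 0.875²) = 0.039912. Accumulating E over each segment gives final E = 2.2347.

G0 X-3.44 Y4.91 Z10.32
G1 X0.00 Y0.00 E0.2393
G1 X18.02 Y12.62 E1.1173
G1 X14.58 Y17.53 E1.3566
G1 X-3.44 Y4.91 E2.2347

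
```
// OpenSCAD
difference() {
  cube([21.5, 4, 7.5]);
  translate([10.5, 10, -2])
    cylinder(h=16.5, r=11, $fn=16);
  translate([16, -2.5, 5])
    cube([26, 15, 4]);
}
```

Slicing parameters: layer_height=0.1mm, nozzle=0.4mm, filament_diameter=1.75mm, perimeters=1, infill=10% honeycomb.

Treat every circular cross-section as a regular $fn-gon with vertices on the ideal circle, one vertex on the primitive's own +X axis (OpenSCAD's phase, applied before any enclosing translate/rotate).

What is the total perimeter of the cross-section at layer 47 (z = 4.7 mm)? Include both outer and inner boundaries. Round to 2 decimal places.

At z = 4.7 mm: the cube (footprint 21.5×4) is included at this height (perimeter 51.00 mm); the r=11 cylinder at (10.5, 10) contributes a regular 16-gon of circumradius 11 (perimeter = 2·16·11.000·sin(180°/16) = 68.67 mm); the cube at (16, -2.5) is not intersected at this z (z outside [5, 9]); Taking the first minus the rest: starting from the 21.5×4 cube, the r=11 cylinder at (10.5, 10) partially overlaps it — only the 56.95 mm² overlap (of its 370.44 mm²) is removed, clipping the outline — boundary = 36.44 mm. Overall, the cross-section has 2 separate islands. Total boundary length (outer) = 36.44 mm.

36.44 mm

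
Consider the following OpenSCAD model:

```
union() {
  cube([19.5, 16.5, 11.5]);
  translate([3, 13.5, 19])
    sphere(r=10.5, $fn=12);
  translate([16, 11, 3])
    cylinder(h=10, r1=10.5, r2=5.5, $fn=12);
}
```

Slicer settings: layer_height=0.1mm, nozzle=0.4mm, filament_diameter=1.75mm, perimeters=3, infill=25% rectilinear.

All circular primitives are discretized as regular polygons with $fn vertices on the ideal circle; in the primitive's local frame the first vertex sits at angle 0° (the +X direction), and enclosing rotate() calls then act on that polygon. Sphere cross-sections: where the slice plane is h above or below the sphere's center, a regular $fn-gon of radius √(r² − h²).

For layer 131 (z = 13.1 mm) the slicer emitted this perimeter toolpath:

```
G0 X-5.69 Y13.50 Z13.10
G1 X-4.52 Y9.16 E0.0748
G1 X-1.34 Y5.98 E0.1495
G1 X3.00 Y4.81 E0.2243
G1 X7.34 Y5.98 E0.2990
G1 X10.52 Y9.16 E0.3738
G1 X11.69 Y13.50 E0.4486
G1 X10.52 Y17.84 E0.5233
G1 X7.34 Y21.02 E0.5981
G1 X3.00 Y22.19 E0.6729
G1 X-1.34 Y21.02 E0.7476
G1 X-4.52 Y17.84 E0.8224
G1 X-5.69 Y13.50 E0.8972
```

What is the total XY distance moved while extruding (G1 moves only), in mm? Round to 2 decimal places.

53.95 mm

Sum the Euclidean lengths of each G1 segment: total = 53.95 mm.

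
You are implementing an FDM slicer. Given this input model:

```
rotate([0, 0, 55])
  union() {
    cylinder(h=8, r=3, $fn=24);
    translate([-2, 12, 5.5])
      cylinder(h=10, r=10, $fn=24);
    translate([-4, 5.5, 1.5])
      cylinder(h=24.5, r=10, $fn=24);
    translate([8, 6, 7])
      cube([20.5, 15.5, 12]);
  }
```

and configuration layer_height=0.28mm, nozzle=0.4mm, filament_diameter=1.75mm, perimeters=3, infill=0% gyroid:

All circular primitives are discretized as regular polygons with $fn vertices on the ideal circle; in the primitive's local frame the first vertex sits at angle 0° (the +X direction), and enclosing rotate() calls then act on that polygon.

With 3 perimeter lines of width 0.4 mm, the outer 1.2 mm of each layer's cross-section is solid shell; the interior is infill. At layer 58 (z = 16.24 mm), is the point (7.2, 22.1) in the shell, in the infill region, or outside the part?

shell

At z = 16.24 mm: the cylinder is absent (z outside [0, 8]); the cylinder at (-2, 12) does not reach this height (z outside [5.5, 15.5]); the r=10 cylinder at (-4, 5.5) gives a regular 24-gon of circumradius 10 (constant along its height); the cube at (8, 6) is present — its section is the full 20.5×15.5 rectangle; Merging all regions: the 2 present regions are separate (no shared area or edge), so areas and boundary lengths simply add and each stays a separate island — 2 connected regions; (whole slice rotated 55° about Z — lengths, areas and connectivity unchanged). Overall, the cross-section has 2 separate islands. Undo the 55° rotation: the query point maps to (22.233, 6.778) in the un-rotated model frame. The nearest boundary edge runs (28.50, 6.00)→(8.00, 6.00); distance from the point to it = 0.78 mm. (Shell/infill is judged within the island containing the point — the largest one.) The point is inside the cross-section, 0.78 mm from the nearest boundary — within the 1.2 mm shell band (3 × 0.4).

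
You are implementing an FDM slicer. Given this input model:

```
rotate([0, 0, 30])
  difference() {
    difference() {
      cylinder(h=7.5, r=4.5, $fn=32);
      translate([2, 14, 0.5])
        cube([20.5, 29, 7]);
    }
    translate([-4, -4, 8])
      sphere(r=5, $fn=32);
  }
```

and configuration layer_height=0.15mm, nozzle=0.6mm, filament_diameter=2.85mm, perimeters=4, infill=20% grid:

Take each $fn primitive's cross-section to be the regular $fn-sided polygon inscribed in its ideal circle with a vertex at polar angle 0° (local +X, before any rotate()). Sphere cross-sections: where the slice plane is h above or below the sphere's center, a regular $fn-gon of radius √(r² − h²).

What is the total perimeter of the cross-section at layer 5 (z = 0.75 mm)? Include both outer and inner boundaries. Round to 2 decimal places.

At z = 0.75 mm: the cylinder: section is a regular 32-gon, circumradius r=4.5 (perimeter = 2·32·4.500·sin(180°/32) = 28.23 mm); the cube at (2, 14) (footprint 20.5×29) is included at this height (perimeter 99.00 mm); Subtracting the remaining from the first: starting from the r=4.5 cylinder, the 20.5×29 cube at (2, 14) misses the remaining region (no effect) — boundary = 28.23 mm; the sphere at (-4, -4) is not intersected at this z (|z−center|=7.250 > r=5); Subtracting the remaining from the first: none of the subtracted shapes is present at this height, so that combined region is unchanged — boundary = 28.23 mm; (whole slice rotated 30° about Z — lengths, areas and connectivity unchanged). Overall, the cross-section is a single solid region. Total boundary length (outer) = 28.23 mm.

28.23 mm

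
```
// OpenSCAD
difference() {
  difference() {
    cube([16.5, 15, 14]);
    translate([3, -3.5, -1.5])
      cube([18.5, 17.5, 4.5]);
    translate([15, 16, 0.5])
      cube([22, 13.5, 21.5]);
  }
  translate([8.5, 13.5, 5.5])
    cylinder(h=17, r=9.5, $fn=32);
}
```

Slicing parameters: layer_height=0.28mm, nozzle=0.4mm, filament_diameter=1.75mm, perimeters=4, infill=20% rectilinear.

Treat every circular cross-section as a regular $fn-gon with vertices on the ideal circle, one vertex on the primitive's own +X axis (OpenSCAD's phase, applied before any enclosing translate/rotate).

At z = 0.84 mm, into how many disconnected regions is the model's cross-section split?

At z = 0.84 mm: the cube is present — its section is the full 16.5×15 rectangle; the cube at (3, -3.5) (footprint 18.5×17.5) is included at this height; the cube at (15, 16) (footprint 22×13.5) is included at this height; Subtracting the remaining from the first: starting from the 16.5×15 cube, the 18.5×17.5 cube at (3, -3.5) partially overlaps it — only the 189.00 mm² overlap (of its 323.75 mm²) is removed, clipping the outline; the 22×13.5 cube at (15, 16) misses the remaining region (no effect) — 1 connected region; the cylinder at (8.5, 13.5) is not intersected at this z (z outside [5.5, 22.5]); Subtracting the remaining from the first: none of the subtracted shapes is present at this height, so the result so far is unchanged — 1 connected region. The result has 1 disconnected region.

1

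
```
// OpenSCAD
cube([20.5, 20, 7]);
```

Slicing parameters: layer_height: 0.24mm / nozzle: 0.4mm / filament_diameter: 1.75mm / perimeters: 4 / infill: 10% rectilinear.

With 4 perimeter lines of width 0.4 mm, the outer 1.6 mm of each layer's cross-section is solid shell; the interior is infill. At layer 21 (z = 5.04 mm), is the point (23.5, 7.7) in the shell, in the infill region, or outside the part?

outside

At z = 5.04 mm: the cube (footprint 20.5×20) is included at this height. Overall, the cross-section is a single solid region. The nearest boundary edge runs (20.50, 0.00)→(20.50, 20.00); distance from the point to it = 3.00 mm. The point is not inside any of the regions above, so it lies outside the cross-section (3.00 mm from the nearest boundary).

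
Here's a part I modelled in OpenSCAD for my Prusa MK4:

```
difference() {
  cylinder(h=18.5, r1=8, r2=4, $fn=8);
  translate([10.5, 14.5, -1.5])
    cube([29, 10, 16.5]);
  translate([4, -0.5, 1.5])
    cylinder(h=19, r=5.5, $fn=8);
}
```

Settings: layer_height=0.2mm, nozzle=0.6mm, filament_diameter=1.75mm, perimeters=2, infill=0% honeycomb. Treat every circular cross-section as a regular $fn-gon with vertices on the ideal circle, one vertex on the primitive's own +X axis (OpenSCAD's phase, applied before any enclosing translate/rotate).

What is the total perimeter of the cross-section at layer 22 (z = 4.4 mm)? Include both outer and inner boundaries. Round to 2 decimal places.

48.34 mm

At z = 4.4 mm: the cone: at t=0.238 of its height the radius interpolates to r₁+(r₂−r₁)t = 7.049, giving a regular 8-gon of that circumradius (perimeter = 2·8·7.049·sin(180°/8) = 43.16 mm); the 29×10 cube at (10.5, 14.5) contributes its full rectangle (perimeter 78.00 mm); the r=5.5 cylinder at (4, -0.5) contributes a regular 8-gon of circumradius 5.5 (perimeter = 2·8·5.500·sin(180°/8) = 33.68 mm); After the difference (first − rest): starting from the cone, the 29×10 cube at (10.5, 14.5) misses the remaining region (no effect); the r=5.5 cylinder at (4, -0.5) partially overlaps it — only the 62.63 mm² overlap (of its 85.56 mm²) is removed, clipping the outline — boundary = 48.34 mm. Overall, the cross-section is a single solid region. Total boundary length (outer) = 48.34 mm.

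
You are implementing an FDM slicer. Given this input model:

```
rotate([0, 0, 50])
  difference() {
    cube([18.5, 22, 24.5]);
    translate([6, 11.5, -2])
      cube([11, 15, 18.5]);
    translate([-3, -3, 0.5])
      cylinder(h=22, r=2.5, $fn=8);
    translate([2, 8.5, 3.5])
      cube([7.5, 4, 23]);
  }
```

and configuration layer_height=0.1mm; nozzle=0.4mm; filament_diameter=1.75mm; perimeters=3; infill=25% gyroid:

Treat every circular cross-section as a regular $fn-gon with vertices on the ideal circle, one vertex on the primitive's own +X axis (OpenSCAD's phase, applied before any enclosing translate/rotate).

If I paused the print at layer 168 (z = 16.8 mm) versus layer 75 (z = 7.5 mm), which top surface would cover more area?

Layer 168 (z = 16.8): the cube (footprint 18.5×22) is included at this height (area 407.00 mm²); the cube at (6, 11.5) does not reach this height (z outside [-2, 16.5]); the r=2.5 cylinder at (-3, -3) contributes a regular 8-gon of circumradius 2.5 (area = (8/2)·2.500²·sin(360°/8) = 17.68 mm²); the cube at (2, 8.5) (footprint 7.5×4) is included at this height (area 30.00 mm²); Taking the first minus the rest: starting from the 18.5×22 cube (407.00 mm²), the r=2.5 cylinder at (-3, -3) misses the remaining region (no effect); the 7.5×4 cube at (2, 8.5) lies wholly inside it (removes its full 30.00 mm² and its 23.00 mm outline becomes a hole wall) — area = 377.00 mm²; (whole slice rotated 50° about Z — lengths, areas and connectivity unchanged). So its area = 377.00 mm². Layer 75 (z = 7.5): the 18.5×22 cube contributes its full rectangle (area 407.00 mm²); the cube at (6, 11.5) is present — its section is the full 11×15 rectangle (area 165.00 mm²); the cylinder at (-3, -3): section is a regular 8-gon, circumradius r=2.5 (area = (8/2)·2.500²·sin(360°/8) = 17.68 mm²); the 7.5×4 cube at (2, 8.5) contributes its full rectangle (area 30.00 mm²); After the difference (first − rest): starting from the 18.5×22 cube (407.00 mm²), the 11×15 cube at (6, 11.5) partially overlaps it — only the 115.50 mm² overlap (of its 165.00 mm²) is removed, clipping the outline; the r=2.5 cylinder at (-3, -3) misses the remaining region (no effect); the 7.5×4 cube at (2, 8.5) partially overlaps it — only the 26.50 mm² overlap (of its 30.00 mm²) is removed, clipping the outline — area = 265.00 mm²; (whole slice rotated 50° about Z — lengths, areas and connectivity unchanged). So its area = 265.00 mm². Layer 168 is larger (377.00 vs 265.00 mm²).

layer 168 (z = 16.8 mm)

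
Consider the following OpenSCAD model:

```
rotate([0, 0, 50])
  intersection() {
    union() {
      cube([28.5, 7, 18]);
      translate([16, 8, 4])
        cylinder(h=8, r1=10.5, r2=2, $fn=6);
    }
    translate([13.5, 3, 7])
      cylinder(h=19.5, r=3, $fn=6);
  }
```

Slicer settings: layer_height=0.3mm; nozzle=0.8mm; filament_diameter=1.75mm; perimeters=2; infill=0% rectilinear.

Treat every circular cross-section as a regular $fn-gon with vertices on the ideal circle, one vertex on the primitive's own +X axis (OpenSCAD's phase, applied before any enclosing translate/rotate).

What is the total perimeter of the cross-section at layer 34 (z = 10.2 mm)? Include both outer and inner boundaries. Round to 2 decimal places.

18.00 mm

At z = 10.2 mm: the cube (footprint 28.5×7) is included at this height (perimeter 71.00 mm); the cone at (16, 8) (r1=10.5→r2=2) has section circumradius 3.913 here — a regular 6-gon (perimeter = 2·6·3.913·sin(180°/6) = 23.47 mm); Combining (union): the regions partially overlap (shared area 12.64 mm²), so the edge portions inside another operand are dropped and the merged outline is re-measured after clipping — boundary = 78.38 mm; the r=3 cylinder at (13.5, 3) contributes a regular 6-gon of circumradius 3 (perimeter = 2·6·3.000·sin(180°/6) = 18.00 mm); After intersecting: the r=3 cylinder at (13.5, 3) lies inside the result so far, so the common part is the r=3 cylinder at (13.5, 3) itself — boundary = 18.00 mm; (whole slice rotated 50° about Z — lengths, areas and connectivity unchanged). Overall, the cross-section is a single solid region. Total boundary length (outer) = 18.00 mm.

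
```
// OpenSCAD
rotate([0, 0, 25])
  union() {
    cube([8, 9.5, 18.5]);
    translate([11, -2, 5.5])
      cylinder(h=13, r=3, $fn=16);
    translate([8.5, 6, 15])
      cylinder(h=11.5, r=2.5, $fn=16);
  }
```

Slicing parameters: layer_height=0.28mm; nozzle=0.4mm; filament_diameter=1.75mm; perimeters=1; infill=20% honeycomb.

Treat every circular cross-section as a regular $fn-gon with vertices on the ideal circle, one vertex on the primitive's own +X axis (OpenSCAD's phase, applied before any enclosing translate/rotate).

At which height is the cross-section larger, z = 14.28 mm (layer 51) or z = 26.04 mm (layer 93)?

layer 51 (z = 14.28 mm)

Layer 51 (z = 14.28): the cube is present — its section is the full 8×9.5 rectangle (area 76.00 mm²); the r=3 cylinder at (11, -2) gives a regular 16-gon of circumradius 3 (constant along its height) (area = (16/2)·3.000²·sin(360°/16) = 27.55 mm²); the cylinder at (8.5, 6) does not reach this height (z outside [15, 26.5]); Taking the union: the 2 present regions are separate (no shared area or edge), so areas and boundary lengths simply add and each stays a separate island — area = 103.55 mm²; (whole slice rotated 25° about Z — lengths, areas and connectivity unchanged). So its area = 103.55 mm². Layer 93 (z = 26.04): the cube is absent (z outside [0, 18.5]); the cylinder at (11, -2) is not intersected at this z (z outside [5.5, 18.5]); the r=2.5 cylinder at (8.5, 6) contributes a regular 16-gon of circumradius 2.5 (area = (16/2)·2.500²·sin(360°/16) = 19.13 mm²); Merging all regions: only the r=2.5 cylinder at (8.5, 6) is present, so the union is just that shape — area = 19.13 mm²; (whole slice rotated 25° about Z — lengths, areas and connectivity unchanged). So its area = 19.13 mm². Layer 51 is larger (103.55 vs 19.13 mm²).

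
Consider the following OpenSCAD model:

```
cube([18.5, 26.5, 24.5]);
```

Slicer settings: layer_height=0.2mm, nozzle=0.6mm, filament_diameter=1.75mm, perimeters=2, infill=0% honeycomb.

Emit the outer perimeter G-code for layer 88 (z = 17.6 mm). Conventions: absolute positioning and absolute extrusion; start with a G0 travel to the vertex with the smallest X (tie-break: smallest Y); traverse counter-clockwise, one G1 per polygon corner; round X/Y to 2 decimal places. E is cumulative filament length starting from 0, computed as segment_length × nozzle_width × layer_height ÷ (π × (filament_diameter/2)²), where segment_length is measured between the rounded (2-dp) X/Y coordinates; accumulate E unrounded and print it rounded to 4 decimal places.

G0 X0.00 Y0.00 Z17.60
G1 X18.50 Y0.00 E0.9230
G1 X18.50 Y26.50 E2.2451
G1 X0.00 Y26.50 E3.1680
G1 X0.00 Y0.00 E4.4901

At z = 17.6 mm: the 18.5×26.5 cube contributes its full rectangle. The outline is a single polygon with 4 vertices. Extrusion per mm of travel: 0.6 × 0.2 / (π × 0.875²) = 0.049890. Accumulating E over each segment gives final E = 4.4901.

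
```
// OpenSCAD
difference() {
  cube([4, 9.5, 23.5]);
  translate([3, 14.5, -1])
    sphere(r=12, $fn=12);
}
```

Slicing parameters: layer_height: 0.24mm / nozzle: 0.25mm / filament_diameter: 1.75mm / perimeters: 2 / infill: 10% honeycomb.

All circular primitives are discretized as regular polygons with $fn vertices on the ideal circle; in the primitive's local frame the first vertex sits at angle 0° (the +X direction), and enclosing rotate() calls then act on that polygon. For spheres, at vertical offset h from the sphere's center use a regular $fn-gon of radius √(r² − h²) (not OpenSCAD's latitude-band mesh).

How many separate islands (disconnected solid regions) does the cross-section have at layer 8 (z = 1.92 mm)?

At z = 1.92 mm: the cube (footprint 4×9.5) is included at this height; the sphere at (3, 14.5): section is a regular 12-gon, circumradius = √(r²−h²) = √(12²−2.92²) = 11.639; After the difference (first − rest): starting from the 4×9.5 cube, the r=12 sphere at (3, 14.5) partially overlaps it — only the 25.22 mm² overlap (of its 406.42 mm²) is removed, clipping the outline — 1 connected region. Overall, the cross-section is a single solid region. Island count = 1.

1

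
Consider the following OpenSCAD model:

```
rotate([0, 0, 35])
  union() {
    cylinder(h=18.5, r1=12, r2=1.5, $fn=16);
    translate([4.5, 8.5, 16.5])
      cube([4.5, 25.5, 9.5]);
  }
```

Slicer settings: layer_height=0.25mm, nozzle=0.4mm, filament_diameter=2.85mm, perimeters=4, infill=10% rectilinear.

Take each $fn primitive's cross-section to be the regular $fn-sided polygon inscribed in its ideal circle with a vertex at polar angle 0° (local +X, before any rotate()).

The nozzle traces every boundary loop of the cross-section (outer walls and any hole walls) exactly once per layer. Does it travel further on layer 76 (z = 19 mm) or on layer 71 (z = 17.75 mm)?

layer 71 (z = 17.75 mm)

Layer 76 (z = 19): the cone does not reach this height (z outside [0, 18.5]); the cube at (4.5, 8.5) is present — its section is the full 4.5×25.5 rectangle (perimeter 60.00 mm); Combining (union): only the 4.5×25.5 cube at (4.5, 8.5) is present, so the union is just that shape — boundary = 60.00 mm; (rotated 35° about Z; rotation is an isometry so areas/perimeters/island counts are preserved). So its perimeter = 60.00 mm. Layer 71 (z = 17.75): the cone (r1=12→r2=1.5) has section circumradius 1.926 here — a regular 16-gon (perimeter = 2·16·1.926·sin(180°/16) = 12.02 mm); the cube at (4.5, 8.5) is present — its section is the full 4.5×25.5 rectangle (perimeter 60.00 mm); Taking the union: the 2 present regions are separate (no shared area or edge), so areas and boundary lengths simply add and each stays a separate island — boundary = 72.02 mm; (whole slice rotated 35° about Z — lengths, areas and connectivity unchanged). So its perimeter = 72.02 mm. Layer 71 is larger (72.02 vs 60.00 mm).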